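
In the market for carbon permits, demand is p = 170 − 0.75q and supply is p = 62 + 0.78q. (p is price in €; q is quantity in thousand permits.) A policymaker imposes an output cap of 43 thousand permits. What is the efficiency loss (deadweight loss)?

€582.25 thousand

Competitive equilibrium: 170 − 0.75q = 62 + 0.78q → q* = 70.5882, p* = 117.0588.
At q = 43: demand price = 170 − 0.75·43 = 137.75; supply price = 62 + 0.78·43 = 95.54.
Δq = 70.5882 − 43 = 27.5882; wedge = 137.75 − 95.54 = 42.21.
Deadweight loss = ½ × 27.5882 × 42.21 = €582.25 thousand.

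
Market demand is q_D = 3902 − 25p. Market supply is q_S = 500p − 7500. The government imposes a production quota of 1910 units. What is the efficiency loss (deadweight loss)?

In inverse form: demand p = 156.08 − 0.04q, supply p = 15 + 0.002q.
Competitive equilibrium: 156.08 − 0.04q = 15 + 0.002q → q* = 3359.0476, p* = 21.7181.
At q = 1910: demand price = 156.08 − 0.04·1910 = 79.68; supply price = 15 + 0.002·1910 = 18.82.
Δq = 3359.0476 − 1910 = 1449.0476; wedge = 79.68 − 18.82 = 60.86.
Welfare loss = ½ × 1449.0476 × 60.86 = 44094.52.

44094.52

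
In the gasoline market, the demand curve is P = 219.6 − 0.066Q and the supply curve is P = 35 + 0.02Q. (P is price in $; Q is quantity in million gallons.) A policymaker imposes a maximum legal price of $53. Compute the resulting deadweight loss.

Competitive equilibrium: 219.6 − 0.066Q = 35 + 0.02Q → Q* = 2146.5116, P* = 77.9302.
At the ceiling P = 53, quantity supplied = (53 − 35)/0.02 = 900.
Willingness to pay at Q' = 900: 219.6 − 0.066·900 = 160.2.
ΔQ = 2146.5116 − 900 = 1246.5116; wedge = 160.2 − 53 = 107.2.
DWL = ½ × 1246.5116 × 107.2 = $66813.02 million.

$66813.02 million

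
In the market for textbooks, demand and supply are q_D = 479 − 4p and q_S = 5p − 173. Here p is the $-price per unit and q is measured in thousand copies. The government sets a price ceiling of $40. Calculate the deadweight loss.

In inverse form: demand p = 119.75 − 0.25q, supply p = 34.6 + 0.2q.
Competitive equilibrium: 119.75 − 0.25q = 34.6 + 0.2q → q* = 189.2222, p* = 72.4444.
At the ceiling p = 40, quantity supplied = (40 − 34.6)/0.2 = 27.
Willingness to pay at q' = 27: 119.75 − 0.25·27 = 113.
Δq = 189.2222 − 27 = 162.2222; wedge = 113 − 40 = 73.
Welfare loss = ½ × 162.2222 × 73 = $5921.11 thousand.

$5921.11 thousand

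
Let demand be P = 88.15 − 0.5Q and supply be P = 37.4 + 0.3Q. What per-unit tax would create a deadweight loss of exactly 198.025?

Competitive equilibrium: 88.15 − 0.5Q = 37.4 + 0.3Q → Q* = 63.4375, P* = 56.4313.
A tax t gives ΔQ = t/0.8 and wedge t, so DWL = t²/1.6.
t²/1.6 = 198.025 → t² = 316.84 → t = 17.8.

17.8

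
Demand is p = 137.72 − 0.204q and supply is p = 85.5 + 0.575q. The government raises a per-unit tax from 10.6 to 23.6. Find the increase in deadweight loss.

285.37

Competitive equilibrium: 137.72 − 0.204q = 85.5 + 0.575q → q* = 67.0347, p* = 124.0449.
For a per-unit tax t: Δq = t/0.779, so DWL = ½·t·(t/0.779) = t²/1.558.
At t = 10.6: DWL = 72.118. At t = 23.6: DWL = 357.484.
Increase = 357.484 − 72.118 = 285.37.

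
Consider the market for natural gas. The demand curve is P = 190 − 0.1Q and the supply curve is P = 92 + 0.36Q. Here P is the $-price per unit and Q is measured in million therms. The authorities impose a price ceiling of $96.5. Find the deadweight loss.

Competitive equilibrium: 190 − 0.1Q = 92 + 0.36Q → Q* = 213.0435, P* = 168.6957.
At the ceiling P = 96.5, quantity supplied = (96.5 − 92)/0.36 = 12.5.
Willingness to pay at Q' = 12.5: 190 − 0.1·12.5 = 188.75.
ΔQ = 213.0435 − 12.5 = 200.5435; wedge = 188.75 − 96.5 = 92.25.
Welfare loss = ½ × 200.5435 × 92.25 = $9250.07 million.

$9250.07 million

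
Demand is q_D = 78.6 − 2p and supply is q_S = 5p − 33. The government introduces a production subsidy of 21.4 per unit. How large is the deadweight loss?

327.11

In inverse form: demand p = 39.3 − 0.5q, supply p = 6.6 + 0.2q.
Competitive equilibrium: 39.3 − 0.5q = 6.6 + 0.2q → q* = 46.7143, p* = 15.9429.
The subsidy lowers effective supply by 21.4: p = 0.2q − 14.8.
New quantity: 39.3 − 0.5q = 0.2q − 14.8 → q' = 77.2857.
Overproduction Δq = 77.2857 − 46.7143 = 30.5714; wedge = subsidy = 21.4.
Deadweight loss = ½ × 30.5714 × 21.4 = 327.11.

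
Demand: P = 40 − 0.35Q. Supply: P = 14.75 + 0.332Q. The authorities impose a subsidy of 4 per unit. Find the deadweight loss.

11.73

Competitive equilibrium: 40 − 0.35Q = 14.75 + 0.332Q → Q* = 37.0235, P* = 27.0418.
The subsidy lowers effective supply by 4: P = 10.75 + 0.332Q.
New quantity: 40 − 0.35Q = 10.75 + 0.332Q → Q' = 42.8886.
Overproduction ΔQ = 42.8886 − 37.0235 = 5.8651; wedge = subsidy = 4.
Welfare loss = ½ × 5.8651 × 4 = 11.73.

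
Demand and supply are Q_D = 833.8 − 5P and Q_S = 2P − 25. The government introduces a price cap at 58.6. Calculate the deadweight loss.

In inverse form: demand P = 166.76 − 0.2Q, supply P = 12.5 + 0.5Q.
Competitive equilibrium: 166.76 − 0.2Q = 12.5 + 0.5Q → Q* = 220.3714, P* = 122.6857.
At the ceiling P = 58.6, quantity supplied = (58.6 − 12.5)/0.5 = 92.2.
Willingness to pay at Q' = 92.2: 166.76 − 0.2·92.2 = 148.32.
ΔQ = 220.3714 − 92.2 = 128.1714; wedge = 148.32 − 58.6 = 89.72.
Welfare loss = ½ × 128.1714 × 89.72 = 5749.77.

5749.77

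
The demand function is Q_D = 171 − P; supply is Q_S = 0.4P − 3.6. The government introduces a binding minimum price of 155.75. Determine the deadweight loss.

1685.63

In inverse form: demand P = 171 − Q, supply P = 9 + 2.5Q.
Competitive equilibrium: 171 − Q = 9 + 2.5Q → Q* = 46.2857, P* = 124.7143.
At the floor P = 155.75, quantity demanded = (171 − 155.75)/1 = 15.25.
Sellers' marginal cost at Q' = 15.25: 9 + 2.5·15.25 = 47.125.
ΔQ = 46.2857 − 15.25 = 31.0357; wedge = 155.75 − 47.125 = 108.625.
The triangle = ½ × 31.0357 × 108.625 = 1685.63.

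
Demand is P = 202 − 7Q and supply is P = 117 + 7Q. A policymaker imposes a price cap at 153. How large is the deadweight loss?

6.04

Competitive equilibrium: 202 − 7Q = 117 + 7Q → Q* = 6.0714, P* = 159.5.
At the ceiling P = 153, quantity supplied = (153 − 117)/7 = 5.1429.
Willingness to pay at Q' = 5.1429: 202 − 7·5.1429 = 165.9997.
ΔQ = 6.0714 − 5.1429 = 0.9285; wedge = 165.9997 − 153 = 12.9997.
The triangle = ½ × 0.9285 × 12.9997 = 6.04.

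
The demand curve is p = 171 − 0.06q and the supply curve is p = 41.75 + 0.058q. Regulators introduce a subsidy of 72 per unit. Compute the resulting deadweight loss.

Competitive equilibrium: 171 − 0.06q = 41.75 + 0.058q → q* = 1095.339, p* = 105.2797.
The subsidy lowers effective supply by 72: p = 0.058q − 30.25.
New quantity: 171 − 0.06q = 0.058q − 30.25 → q' = 1705.5085.
Overproduction Δq = 1705.5085 − 1095.339 = 610.1695; wedge = subsidy = 72.
DWL = ½ × 610.1695 × 72 = 21966.10.

21966.10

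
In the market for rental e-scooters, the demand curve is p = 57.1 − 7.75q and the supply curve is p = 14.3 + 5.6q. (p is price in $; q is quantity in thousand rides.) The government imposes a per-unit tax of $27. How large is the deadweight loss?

Competitive equilibrium: 57.1 − 7.75q = 14.3 + 5.6q → q* = 3.206, p* = 32.2536.
With the tax, the buyer price exceeds the seller price by 27: (57.1 − 7.75q) − (14.3 + 5.6q) = 27 → q' = 1.1835.
Δq = 3.206 − 1.1835 = 2.0225; the wedge equals the tax, 27.
Welfare loss = ½ × 2.0225 × 27 = $27.30 thousand.

$27.30 thousand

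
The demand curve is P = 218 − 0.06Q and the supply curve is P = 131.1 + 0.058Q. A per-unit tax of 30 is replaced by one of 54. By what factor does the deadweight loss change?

Competitive equilibrium: 218 − 0.06Q = 131.1 + 0.058Q → Q* = 736.4407, P* = 173.8136.
For a per-unit tax t: ΔQ = t/0.118, so DWL = ½·t·(t/0.118) = t²/0.236.
At t = 30: DWL = 3813.559. At t = 54: DWL = 12355.932.
Ratio = (54/30)² = 3.24.

3.24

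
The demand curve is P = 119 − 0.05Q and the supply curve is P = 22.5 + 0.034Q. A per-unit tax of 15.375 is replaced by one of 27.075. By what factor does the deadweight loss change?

3.101

Competitive equilibrium: 119 − 0.05Q = 22.5 + 0.034Q → Q* = 1148.8095, P* = 61.5595.
For a per-unit tax t: ΔQ = t/0.084, so DWL = ½·t·(t/0.084) = t²/0.168.
At t = 15.375: DWL = 1407.087. At t = 27.075: DWL = 4363.426.
Ratio = (27.075/15.375)² = 3.101.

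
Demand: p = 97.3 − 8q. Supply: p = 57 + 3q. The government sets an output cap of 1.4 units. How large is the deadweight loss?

28.18

Competitive equilibrium: 97.3 − 8q = 57 + 3q → q* = 3.6636, p* = 67.9909.
At q = 1.4: demand price = 97.3 − 8·1.4 = 86.1; supply price = 57 + 3·1.4 = 61.2.
Δq = 3.6636 − 1.4 = 2.2636; wedge = 86.1 − 61.2 = 24.9.
DWL = ½ × 2.2636 × 24.9 = 28.18.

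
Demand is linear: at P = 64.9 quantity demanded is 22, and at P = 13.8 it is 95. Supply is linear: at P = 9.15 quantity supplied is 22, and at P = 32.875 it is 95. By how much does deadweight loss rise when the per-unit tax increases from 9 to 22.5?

207.44

Demand slope = (13.8 − 64.9)/(95 − 22) = −0.7, so P = 80.3 − 0.7Q.
Supply slope = (32.875 − 9.15)/(95 − 22) = 0.325, so P = 2 + 0.325Q.
Competitive equilibrium: 80.3 − 0.7Q = 2 + 0.325Q → Q* = 76.3902, P* = 26.8268.
For a per-unit tax t: ΔQ = t/1.025, so DWL = ½·t·(t/1.025) = t²/2.05.
At t = 9: DWL = 39.512. At t = 22.5: DWL = 246.951.
Increase = 246.951 − 39.512 = 207.44.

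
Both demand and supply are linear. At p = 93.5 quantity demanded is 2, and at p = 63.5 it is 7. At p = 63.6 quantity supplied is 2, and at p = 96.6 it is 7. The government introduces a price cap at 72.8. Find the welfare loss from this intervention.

6.04

Demand slope = (63.5 − 93.5)/(7 − 2) = −6, so p = 105.5 − 6q.
Supply slope = (96.6 − 63.6)/(7 − 2) = 6.6, so p = 50.4 + 6.6q.
Competitive equilibrium: 105.5 − 6q = 50.4 + 6.6q → q* = 4.373, p* = 79.2619.
At the ceiling p = 72.8, quantity supplied = (72.8 − 50.4)/6.6 = 3.3939.
Willingness to pay at q' = 3.3939: 105.5 − 6·3.3939 = 85.1366.
Δq = 4.373 − 3.3939 = 0.9791; wedge = 85.1366 − 72.8 = 12.3366.
The triangle = ½ × 0.9791 × 12.3366 = 6.04.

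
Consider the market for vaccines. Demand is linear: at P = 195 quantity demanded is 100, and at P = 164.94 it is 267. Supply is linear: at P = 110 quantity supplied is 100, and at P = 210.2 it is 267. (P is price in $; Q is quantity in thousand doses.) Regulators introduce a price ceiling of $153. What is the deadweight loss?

$542.83 thousand

Demand slope = (164.94 − 195)/(267 − 100) = −0.18, so P = 213 − 0.18Q.
Supply slope = (210.2 − 110)/(267 − 100) = 0.6, so P = 50 + 0.6Q.
Competitive equilibrium: 213 − 0.18Q = 50 + 0.6Q → Q* = 208.9744, P* = 175.3846.
At the ceiling P = 153, quantity supplied = (153 − 50)/0.6 = 171.6667.
Willingness to pay at Q' = 171.6667: 213 − 0.18·171.6667 = 182.1.
ΔQ = 208.9744 − 171.6667 = 37.3077; wedge = 182.1 − 153 = 29.1.
Welfare loss = ½ × 37.3077 × 29.1 = $542.83 thousand.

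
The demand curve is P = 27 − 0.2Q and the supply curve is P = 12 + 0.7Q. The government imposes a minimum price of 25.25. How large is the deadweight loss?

Competitive equilibrium: 27 − 0.2Q = 12 + 0.7Q → Q* = 16.6667, P* = 23.6667.
At the floor P = 25.25, quantity demanded = (27 − 25.25)/0.2 = 8.75.
Sellers' marginal cost at Q' = 8.75: 12 + 0.7·8.75 = 18.125.
ΔQ = 16.6667 − 8.75 = 7.9167; wedge = 25.25 − 18.125 = 7.125.
The triangle = ½ × 7.9167 × 7.125 = 28.20.

28.20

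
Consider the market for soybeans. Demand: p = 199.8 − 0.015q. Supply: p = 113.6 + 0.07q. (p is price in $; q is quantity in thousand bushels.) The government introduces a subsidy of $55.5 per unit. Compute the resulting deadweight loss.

$18119.12 thousand

Competitive equilibrium: 199.8 − 0.015q = 113.6 + 0.07q → q* = 1014.1176, p* = 184.5882.
The subsidy lowers effective supply by 55.5: p = 58.1 + 0.07q.
New quantity: 199.8 − 0.015q = 58.1 + 0.07q → q' = 1667.0588.
Overproduction Δq = 1667.0588 − 1014.1176 = 652.9412; wedge = subsidy = 55.5.
DWL = ½ × 652.9412 × 55.5 = $18119.12 thousand.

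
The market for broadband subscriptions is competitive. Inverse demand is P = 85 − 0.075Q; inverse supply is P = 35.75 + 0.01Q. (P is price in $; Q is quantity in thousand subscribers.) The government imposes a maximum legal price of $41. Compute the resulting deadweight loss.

$125.83 thousand

Competitive equilibrium: 85 − 0.075Q = 35.75 + 0.01Q → Q* = 579.4118, P* = 41.5441.
At the ceiling P = 41, quantity supplied = (41 − 35.75)/0.01 = 525.
Willingness to pay at Q' = 525: 85 − 0.075·525 = 45.625.
ΔQ = 579.4118 − 525 = 54.4118; wedge = 45.625 − 41 = 4.625.
DWL = ½ × 54.4118 × 4.625 = $125.83 thousand.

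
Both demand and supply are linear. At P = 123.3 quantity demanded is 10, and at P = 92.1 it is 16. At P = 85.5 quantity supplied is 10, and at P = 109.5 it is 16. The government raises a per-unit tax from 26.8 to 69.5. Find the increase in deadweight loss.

223.48

Demand slope = (92.1 − 123.3)/(16 − 10) = −5.2, so P = 175.3 − 5.2Q.
Supply slope = (109.5 − 85.5)/(16 − 10) = 4, so P = 45.5 + 4Q.
Competitive equilibrium: 175.3 − 5.2Q = 45.5 + 4Q → Q* = 14.1087, P* = 101.9348.
For a per-unit tax t: ΔQ = t/9.2, so DWL = ½·t·(t/9.2) = t²/18.4.
At t = 26.8: DWL = 39.035. At t = 69.5: DWL = 262.514.
Increase = 262.514 − 39.035 = 223.48.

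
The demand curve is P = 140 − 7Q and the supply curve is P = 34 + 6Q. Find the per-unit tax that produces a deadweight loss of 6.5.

Competitive equilibrium: 140 − 7Q = 34 + 6Q → Q* = 8.1538, P* = 82.9231.
A tax t gives ΔQ = t/13 and wedge t, so DWL = t²/26.
t²/26 = 6.5 → t² = 169 → t = 13.

13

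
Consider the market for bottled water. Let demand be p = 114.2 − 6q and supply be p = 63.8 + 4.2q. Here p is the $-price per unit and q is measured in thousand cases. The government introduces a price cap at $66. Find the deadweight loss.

$99.52 thousand

Competitive equilibrium: 114.2 − 6q = 63.8 + 4.2q → q* = 4.9412, p* = 84.5529.
At the ceiling p = 66, quantity supplied = (66 − 63.8)/4.2 = 0.5238.
Willingness to pay at q' = 0.5238: 114.2 − 6·0.5238 = 111.0572.
Δq = 4.9412 − 0.5238 = 4.4174; wedge = 111.0572 − 66 = 45.0572.
Deadweight loss = ½ × 4.4174 × 45.0572 = $99.52 thousand.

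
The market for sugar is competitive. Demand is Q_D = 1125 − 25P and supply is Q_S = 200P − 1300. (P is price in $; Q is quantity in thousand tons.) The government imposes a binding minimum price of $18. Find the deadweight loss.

In inverse form: demand P = 45 − 0.04Q, supply P = 6.5 + 0.005Q.
Competitive equilibrium: 45 − 0.04Q = 6.5 + 0.005Q → Q* = 855.5556, P* = 10.7778.
At the floor P = 18, quantity demanded = (45 − 18)/0.04 = 675.
Sellers' marginal cost at Q' = 675: 6.5 + 0.005·675 = 9.875.
ΔQ = 855.5556 − 675 = 180.5556; wedge = 18 − 9.875 = 8.125.
Deadweight loss = ½ × 180.5556 × 8.125 = $733.51 thousand.

$733.51 thousand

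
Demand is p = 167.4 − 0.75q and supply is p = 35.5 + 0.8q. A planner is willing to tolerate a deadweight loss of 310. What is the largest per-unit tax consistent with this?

Competitive equilibrium: 167.4 − 0.75q = 35.5 + 0.8q → q* = 85.0968, p* = 103.5774.
A tax t gives Δq = t/1.55 and wedge t, so DWL = t²/3.1.
t²/3.1 = 310 → t² = 961 → t = 31.

31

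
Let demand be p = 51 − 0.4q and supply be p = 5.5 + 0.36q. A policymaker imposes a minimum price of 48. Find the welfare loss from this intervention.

Competitive equilibrium: 51 − 0.4q = 5.5 + 0.36q → q* = 59.8684, p* = 27.0526.
At the floor p = 48, quantity demanded = (51 − 48)/0.4 = 7.5.
Sellers' marginal cost at q' = 7.5: 5.5 + 0.36·7.5 = 8.2.
Δq = 59.8684 − 7.5 = 52.3684; wedge = 48 − 8.2 = 39.8.
The triangle = ½ × 52.3684 × 39.8 = 1042.13.

1042.13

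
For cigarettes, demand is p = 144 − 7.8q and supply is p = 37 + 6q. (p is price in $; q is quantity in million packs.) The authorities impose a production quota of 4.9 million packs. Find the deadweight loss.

$56.19 million

Competitive equilibrium: 144 − 7.8q = 37 + 6q → q* = 7.7536, p* = 83.5217.
At q = 4.9: demand price = 144 − 7.8·4.9 = 105.78; supply price = 37 + 6·4.9 = 66.4.
Δq = 7.7536 − 4.9 = 2.8536; wedge = 105.78 − 66.4 = 39.38.
DWL = ½ × 2.8536 × 39.38 = $56.19 million.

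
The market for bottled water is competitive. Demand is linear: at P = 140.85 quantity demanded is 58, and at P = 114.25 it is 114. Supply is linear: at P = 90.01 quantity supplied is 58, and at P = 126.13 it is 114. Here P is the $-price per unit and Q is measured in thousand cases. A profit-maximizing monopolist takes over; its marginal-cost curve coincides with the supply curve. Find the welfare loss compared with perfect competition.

Demand slope = (114.25 − 140.85)/(114 − 58) = −0.475, so P = 168.4 − 0.475Q.
Supply slope = (126.13 − 90.01)/(114 − 58) = 0.645, so P = 52.6 + 0.645Q.
Competitive equilibrium: 168.4 − 0.475Q = 52.6 + 0.645Q → Q* = 103.3929, P* = 119.2884.
Marginal revenue: MR = 168.4 − 0.95Q. Set MR = MC: 168.4 − 0.95Q = 52.6 + 0.645Q → Q_m = 72.6019.
Price P_m = 168.4 − 0.475·72.6019 = 133.9141; MC(Q_m) = 52.6 + 0.645·72.6019 = 99.4282.
Competitive Q* = 103.3929, so ΔQ = 30.791; wedge = 133.9141 − 99.4282 = 34.4859.
The triangle = ½ × 30.791 × 34.4859 = $530.93 thousand.

$530.93 thousand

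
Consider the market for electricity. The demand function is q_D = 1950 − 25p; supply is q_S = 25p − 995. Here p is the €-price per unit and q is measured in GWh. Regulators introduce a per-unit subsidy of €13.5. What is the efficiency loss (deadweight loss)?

€1139.06

In inverse form: demand p = 78 − 0.04q, supply p = 39.8 + 0.04q.
Competitive equilibrium: 78 − 0.04q = 39.8 + 0.04q → q* = 477.5, p* = 58.9.
The subsidy lowers effective supply by 13.5: p = 26.3 + 0.04q.
New quantity: 78 − 0.04q = 26.3 + 0.04q → q' = 646.25.
Overproduction Δq = 646.25 − 477.5 = 168.75; wedge = subsidy = 13.5.
Welfare loss = ½ × 168.75 × 13.5 = €1139.06.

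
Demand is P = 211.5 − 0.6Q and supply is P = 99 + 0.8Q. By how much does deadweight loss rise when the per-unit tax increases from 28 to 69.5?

1445.09

Competitive equilibrium: 211.5 − 0.6Q = 99 + 0.8Q → Q* = 80.3571, P* = 163.2857.
For a per-unit tax t: ΔQ = t/1.4, so DWL = ½·t·(t/1.4) = t²/2.8.
At t = 28: DWL = 280. At t = 69.5: DWL = 1725.089.
Increase = 1725.089 − 280 = 1445.09.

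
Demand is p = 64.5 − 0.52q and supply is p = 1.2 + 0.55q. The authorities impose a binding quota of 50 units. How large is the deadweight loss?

Competitive equilibrium: 64.5 − 0.52q = 1.2 + 0.55q → q* = 59.1589, p* = 33.7374.
At q = 50: demand price = 64.5 − 0.52·50 = 38.5; supply price = 1.2 + 0.55·50 = 28.7.
Δq = 59.1589 − 50 = 9.1589; wedge = 38.5 − 28.7 = 9.8.
The triangle = ½ × 9.1589 × 9.8 = 44.88.

44.88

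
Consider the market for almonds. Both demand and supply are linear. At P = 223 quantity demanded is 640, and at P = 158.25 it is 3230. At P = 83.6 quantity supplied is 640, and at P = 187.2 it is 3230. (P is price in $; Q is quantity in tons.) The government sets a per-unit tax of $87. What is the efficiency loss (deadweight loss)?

$58223.08

Demand slope = (158.25 − 223)/(3230 − 640) = −0.025, so P = 239 − 0.025Q.
Supply slope = (187.2 − 83.6)/(3230 − 640) = 0.04, so P = 58 + 0.04Q.
Competitive equilibrium: 239 − 0.025Q = 58 + 0.04Q → Q* = 2784.6154, P* = 169.3846.
With the tax, the buyer price exceeds the seller price by 87: (239 − 0.025Q) − (58 + 0.04Q) = 87 → Q' = 1446.1538.
ΔQ = 2784.6154 − 1446.1538 = 1338.4616; the wedge equals the tax, 87.
DWL = ½ × 1338.4616 × 87 = $58223.08.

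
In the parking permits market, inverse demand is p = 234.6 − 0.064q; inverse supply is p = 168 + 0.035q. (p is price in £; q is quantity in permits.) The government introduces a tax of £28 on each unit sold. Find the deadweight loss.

£3959.60

Competitive equilibrium: 234.6 − 0.064q = 168 + 0.035q → q* = 672.7273, p* = 191.5455.
With the tax, the buyer price exceeds the seller price by 28: (234.6 − 0.064q) − (168 + 0.035q) = 28 → q' = 389.899.
Δq = 672.7273 − 389.899 = 282.8283; the wedge equals the tax, 28.
The triangle = ½ × 282.8283 × 28 = £3959.60.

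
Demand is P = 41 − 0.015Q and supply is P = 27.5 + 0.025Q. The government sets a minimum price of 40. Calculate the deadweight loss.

Competitive equilibrium: 41 − 0.015Q = 27.5 + 0.025Q → Q* = 337.5, P* = 35.9375.
At the floor P = 40, quantity demanded = (41 − 40)/0.015 = 66.6667.
Sellers' marginal cost at Q' = 66.6667: 27.5 + 0.025·66.6667 = 29.1667.
ΔQ = 337.5 − 66.6667 = 270.8333; wedge = 40 − 29.1667 = 10.8333.
Welfare loss = ½ × 270.8333 × 10.8333 = 1467.01.

1467.01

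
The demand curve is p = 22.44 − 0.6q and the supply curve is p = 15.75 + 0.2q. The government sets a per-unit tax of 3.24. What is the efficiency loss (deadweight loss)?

6.561

Competitive equilibrium: 22.44 − 0.6q = 15.75 + 0.2q → q* = 8.3625, p* = 17.4225.
With the tax, the buyer price exceeds the seller price by 3.24: (22.44 − 0.6q) − (15.75 + 0.2q) = 3.24 → q' = 4.3125.
Δq = 8.3625 − 4.3125 = 4.05; the wedge equals the tax, 3.24.
Deadweight loss = ½ × 4.05 × 3.24 = 6.561.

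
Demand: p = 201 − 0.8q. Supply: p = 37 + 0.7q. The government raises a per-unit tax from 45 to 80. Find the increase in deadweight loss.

Competitive equilibrium: 201 − 0.8q = 37 + 0.7q → q* = 109.3333, p* = 113.5333.
For a per-unit tax t: Δq = t/1.5, so DWL = ½·t·(t/1.5) = t²/3.
At t = 45: DWL = 675. At t = 80: DWL = 2133.333.
Increase = 2133.333 − 675 = 1458.33.

1458.33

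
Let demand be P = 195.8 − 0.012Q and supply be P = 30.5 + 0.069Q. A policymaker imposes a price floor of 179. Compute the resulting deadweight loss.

Competitive equilibrium: 195.8 − 0.012Q = 30.5 + 0.069Q → Q* = 2040.7407, P* = 171.3111.
At the floor P = 179, quantity demanded = (195.8 − 179)/0.012 = 1400.
Sellers' marginal cost at Q' = 1400: 30.5 + 0.069·1400 = 127.1.
ΔQ = 2040.7407 − 1400 = 640.7407; wedge = 179 − 127.1 = 51.9.
Welfare loss = ½ × 640.7407 × 51.9 = 16627.22.

16627.22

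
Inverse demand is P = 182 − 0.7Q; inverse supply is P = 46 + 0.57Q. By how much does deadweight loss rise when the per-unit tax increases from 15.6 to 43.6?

652.60

Competitive equilibrium: 182 − 0.7Q = 46 + 0.57Q → Q* = 107.0866, P* = 107.0394.
For a per-unit tax t: ΔQ = t/1.27, so DWL = ½·t·(t/1.27) = t²/2.54.
At t = 15.6: DWL = 95.811. At t = 43.6: DWL = 748.409.
Increase = 748.409 − 95.811 = 652.60.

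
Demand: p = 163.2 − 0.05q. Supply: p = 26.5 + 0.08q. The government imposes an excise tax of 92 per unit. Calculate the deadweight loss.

Competitive equilibrium: 163.2 − 0.05q = 26.5 + 0.08q → q* = 1051.5385, p* = 110.6231.
With the tax, the buyer price exceeds the seller price by 92: (163.2 − 0.05q) − (26.5 + 0.08q) = 92 → q' = 343.8462.
Δq = 1051.5385 − 343.8462 = 707.6923; the wedge equals the tax, 92.
Deadweight loss = ½ × 707.6923 × 92 = 32553.85.

32553.85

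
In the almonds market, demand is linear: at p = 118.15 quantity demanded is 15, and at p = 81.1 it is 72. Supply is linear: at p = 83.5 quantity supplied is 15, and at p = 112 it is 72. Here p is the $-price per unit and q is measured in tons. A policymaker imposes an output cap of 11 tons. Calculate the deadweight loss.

$669.81

Demand slope = (81.1 − 118.15)/(72 − 15) = −0.65, so p = 127.9 − 0.65q.
Supply slope = (112 − 83.5)/(72 − 15) = 0.5, so p = 76 + 0.5q.
Competitive equilibrium: 127.9 − 0.65q = 76 + 0.5q → q* = 45.1304, p* = 98.5652.
At q = 11: demand price = 127.9 − 0.65·11 = 120.75; supply price = 76 + 0.5·11 = 81.5.
Δq = 45.1304 − 11 = 34.1304; wedge = 120.75 − 81.5 = 39.25.
DWL = ½ × 34.1304 × 39.25 = $669.81.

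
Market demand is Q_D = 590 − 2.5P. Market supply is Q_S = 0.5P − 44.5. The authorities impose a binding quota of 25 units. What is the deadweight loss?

In inverse form: demand P = 236 − 0.4Q, supply P = 89 + 2Q.
Competitive equilibrium: 236 − 0.4Q = 89 + 2Q → Q* = 61.25, P* = 211.5.
At Q = 25: demand price = 236 − 0.4·25 = 226; supply price = 89 + 2·25 = 139.
ΔQ = 61.25 − 25 = 36.25; wedge = 226 − 139 = 87.
Deadweight loss = ½ × 36.25 × 87 = 1576.875.

1576.875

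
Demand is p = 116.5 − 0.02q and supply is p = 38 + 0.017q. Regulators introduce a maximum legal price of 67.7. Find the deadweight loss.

2595.50

Competitive equilibrium: 116.5 − 0.02q = 38 + 0.017q → q* = 2121.6216, p* = 74.0676.
At the ceiling p = 67.7, quantity supplied = (67.7 − 38)/0.017 = 1747.0588.
Willingness to pay at q' = 1747.0588: 116.5 − 0.02·1747.0588 = 81.5588.
Δq = 2121.6216 − 1747.0588 = 374.5628; wedge = 81.5588 − 67.7 = 13.8588.
Welfare loss = ½ × 374.5628 × 13.8588 = 2595.50.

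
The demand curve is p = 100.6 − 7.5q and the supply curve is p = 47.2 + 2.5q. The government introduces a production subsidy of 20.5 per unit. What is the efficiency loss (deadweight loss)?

Competitive equilibrium: 100.6 − 7.5q = 47.2 + 2.5q → q* = 5.34, p* = 60.55.
The subsidy lowers effective supply by 20.5: p = 26.7 + 2.5q.
New quantity: 100.6 − 7.5q = 26.7 + 2.5q → q' = 7.39.
Overproduction Δq = 7.39 − 5.34 = 2.05; wedge = subsidy = 20.5.
Deadweight loss = ½ × 2.05 × 20.5 = 21.01.

21.01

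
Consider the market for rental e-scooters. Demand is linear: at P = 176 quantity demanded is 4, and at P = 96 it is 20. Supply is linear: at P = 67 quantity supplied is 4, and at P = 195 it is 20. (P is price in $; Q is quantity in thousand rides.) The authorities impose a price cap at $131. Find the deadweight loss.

Demand slope = (96 − 176)/(20 − 4) = −5, so P = 196 − 5Q.
Supply slope = (195 − 67)/(20 − 4) = 8, so P = 35 + 8Q.
Competitive equilibrium: 196 − 5Q = 35 + 8Q → Q* = 12.3846, P* = 134.0769.
At the ceiling P = 131, quantity supplied = (131 − 35)/8 = 12.
Willingness to pay at Q' = 12: 196 − 5·12 = 136.
ΔQ = 12.3846 − 12 = 0.3846; wedge = 136 − 131 = 5.
DWL = ½ × 0.3846 × 5 = $0.96 thousand.

$0.96 thousand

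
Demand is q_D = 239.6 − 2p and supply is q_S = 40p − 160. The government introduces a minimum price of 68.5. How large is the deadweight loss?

3653.28

In inverse form: demand p = 119.8 − 0.5q, supply p = 4 + 0.025q.
Competitive equilibrium: 119.8 − 0.5q = 4 + 0.025q → q* = 220.5714, p* = 9.5143.
At the floor p = 68.5, quantity demanded = (119.8 − 68.5)/0.5 = 102.6.
Sellers' marginal cost at q' = 102.6: 4 + 0.025·102.6 = 6.565.
Δq = 220.5714 − 102.6 = 117.9714; wedge = 68.5 − 6.565 = 61.935.
Welfare loss = ½ × 117.9714 × 61.935 = 3653.28.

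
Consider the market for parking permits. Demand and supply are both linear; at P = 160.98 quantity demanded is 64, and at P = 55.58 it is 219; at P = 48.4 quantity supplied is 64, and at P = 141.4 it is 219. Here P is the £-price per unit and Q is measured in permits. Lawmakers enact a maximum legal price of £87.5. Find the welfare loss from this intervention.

Demand slope = (55.58 − 160.98)/(219 − 64) = −0.68, so P = 204.5 − 0.68Q.
Supply slope = (141.4 − 48.4)/(219 − 64) = 0.6, so P = 10 + 0.6Q.
Competitive equilibrium: 204.5 − 0.68Q = 10 + 0.6Q → Q* = 151.9531, P* = 101.1719.
At the ceiling P = 87.5, quantity supplied = (87.5 − 10)/0.6 = 129.1667.
Willingness to pay at Q' = 129.1667: 204.5 − 0.68·129.1667 = 116.6666.
ΔQ = 151.9531 − 129.1667 = 22.7864; wedge = 116.6666 − 87.5 = 29.1666.
Deadweight loss = ½ × 22.7864 × 29.1666 = £332.30.

£332.30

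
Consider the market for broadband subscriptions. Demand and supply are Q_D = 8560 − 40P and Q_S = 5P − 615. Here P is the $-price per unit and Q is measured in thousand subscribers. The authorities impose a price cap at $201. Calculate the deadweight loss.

In inverse form: demand P = 214 − 0.025Q, supply P = 123 + 0.2Q.
Competitive equilibrium: 214 − 0.025Q = 123 + 0.2Q → Q* = 404.4444, P* = 203.8889.
At the ceiling P = 201, quantity supplied = (201 − 123)/0.2 = 390.
Willingness to pay at Q' = 390: 214 − 0.025·390 = 204.25.
ΔQ = 404.4444 − 390 = 14.4444; wedge = 204.25 − 201 = 3.25.
DWL = ½ × 14.4444 × 3.25 = $23.47 thousand.

$23.47 thousand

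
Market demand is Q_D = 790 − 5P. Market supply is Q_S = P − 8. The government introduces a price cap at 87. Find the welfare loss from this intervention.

In inverse form: demand P = 158 − 0.2Q, supply P = 8 + Q.
Competitive equilibrium: 158 − 0.2Q = 8 + Q → Q* = 125, P* = 133.
At the ceiling P = 87, quantity supplied = (87 − 8)/1 = 79.
Willingness to pay at Q' = 79: 158 − 0.2·79 = 142.2.
ΔQ = 125 − 79 = 46; wedge = 142.2 − 87 = 55.2.
The triangle = ½ × 46 × 55.2 = 1269.60.

1269.60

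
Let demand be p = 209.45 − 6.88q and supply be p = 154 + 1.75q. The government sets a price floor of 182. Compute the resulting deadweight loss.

25.59

Competitive equilibrium: 209.45 − 6.88q = 154 + 1.75q → q* = 6.4253, p* = 165.2442.
At the floor p = 182, quantity demanded = (209.45 − 182)/6.88 = 3.9898.
Sellers' marginal cost at q' = 3.9898: 154 + 1.75·3.9898 = 160.9822.
Δq = 6.4253 − 3.9898 = 2.4355; wedge = 182 − 160.9822 = 21.0178.
DWL = ½ × 2.4355 × 21.0178 = 25.59.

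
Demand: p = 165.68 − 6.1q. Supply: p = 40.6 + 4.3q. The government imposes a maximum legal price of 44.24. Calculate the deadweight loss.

650.01

Competitive equilibrium: 165.68 − 6.1q = 40.6 + 4.3q → q* = 12.0269, p* = 92.3158.
At the ceiling p = 44.24, quantity supplied = (44.24 − 40.6)/4.3 = 0.8465.
Willingness to pay at q' = 0.8465: 165.68 − 6.1·0.8465 = 160.5164.
Δq = 12.0269 − 0.8465 = 11.1804; wedge = 160.5164 − 44.24 = 116.2764.
Welfare loss = ½ × 11.1804 × 116.2764 = 650.01.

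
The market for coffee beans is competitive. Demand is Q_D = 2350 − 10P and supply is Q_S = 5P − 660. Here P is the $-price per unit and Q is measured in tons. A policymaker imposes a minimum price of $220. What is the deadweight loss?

$5606.67

In inverse form: demand P = 235 − 0.1Q, supply P = 132 + 0.2Q.
Competitive equilibrium: 235 − 0.1Q = 132 + 0.2Q → Q* = 343.3333, P* = 200.6667.
At the floor P = 220, quantity demanded = (235 − 220)/0.1 = 150.
Sellers' marginal cost at Q' = 150: 132 + 0.2·150 = 162.
ΔQ = 343.3333 − 150 = 193.3333; wedge = 220 − 162 = 58.
DWL = ½ × 193.3333 × 58 = $5606.67.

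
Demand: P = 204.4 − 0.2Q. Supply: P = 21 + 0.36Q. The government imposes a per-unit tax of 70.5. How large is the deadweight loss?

4437.72

Competitive equilibrium: 204.4 − 0.2Q = 21 + 0.36Q → Q* = 327.5, P* = 138.9.
With the tax, the buyer price exceeds the seller price by 70.5: (204.4 − 0.2Q) − (21 + 0.36Q) = 70.5 → Q' = 201.6071.
ΔQ = 327.5 − 201.6071 = 125.8929; the wedge equals the tax, 70.5.
The triangle = ½ × 125.8929 × 70.5 = 4437.72.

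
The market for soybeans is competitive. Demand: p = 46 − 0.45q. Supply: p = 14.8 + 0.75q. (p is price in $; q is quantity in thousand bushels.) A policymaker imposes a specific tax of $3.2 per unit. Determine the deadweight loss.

$4.27 thousand

Competitive equilibrium: 46 − 0.45q = 14.8 + 0.75q → q* = 26, p* = 34.3.
With the tax, the buyer price exceeds the seller price by 3.2: (46 − 0.45q) − (14.8 + 0.75q) = 3.2 → q' = 23.3333.
Δq = 26 − 23.3333 = 2.6667; the wedge equals the tax, 3.2.
The triangle = ½ × 2.6667 × 3.2 = $4.27 thousand.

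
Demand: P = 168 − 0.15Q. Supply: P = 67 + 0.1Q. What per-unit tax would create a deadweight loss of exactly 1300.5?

Competitive equilibrium: 168 − 0.15Q = 67 + 0.1Q → Q* = 404, P* = 107.4.
A tax t gives ΔQ = t/0.25 and wedge t, so DWL = t²/0.5.
t²/0.5 = 1300.5 → t² = 650.25 → t = 25.5.

25.5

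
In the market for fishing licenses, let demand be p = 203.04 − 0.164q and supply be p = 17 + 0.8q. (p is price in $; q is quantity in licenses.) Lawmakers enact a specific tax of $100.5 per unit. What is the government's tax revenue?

$8917.81

Competitive equilibrium: 203.04 − 0.164q = 17 + 0.8q → q* = 192.9876, p* = 171.39.
With the tax, the buyer price exceeds the seller price by 100.5: (203.04 − 0.164q) − (17 + 0.8q) = 100.5 → q' = 88.7344.
Tax revenue = 100.5 × 88.7344 = $8917.81.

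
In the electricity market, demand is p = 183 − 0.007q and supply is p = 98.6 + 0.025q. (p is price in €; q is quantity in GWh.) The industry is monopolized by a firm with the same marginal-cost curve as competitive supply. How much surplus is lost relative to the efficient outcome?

Competitive equilibrium: 183 − 0.007q = 98.6 + 0.025q → q* = 2637.5, p* = 164.5375.
Marginal revenue: MR = 183 − 0.014q. Set MR = MC: 183 − 0.014q = 98.6 + 0.025q → q_m = 2164.1026.
Price p_m = 183 − 0.007·2164.1026 = 167.8513; MC(q_m) = 98.6 + 0.025·2164.1026 = 152.7026.
Competitive q* = 2637.5, so Δq = 473.3974; wedge = 167.8513 − 152.7026 = 15.1487.
The triangle = ½ × 473.3974 × 15.1487 = €3585.68.

€3585.68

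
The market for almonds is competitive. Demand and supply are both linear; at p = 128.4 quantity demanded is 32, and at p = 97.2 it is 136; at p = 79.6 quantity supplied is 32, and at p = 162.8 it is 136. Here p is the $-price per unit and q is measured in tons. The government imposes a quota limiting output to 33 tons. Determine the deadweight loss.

$1034.22

Demand slope = (97.2 − 128.4)/(136 − 32) = −0.3, so p = 138 − 0.3q.
Supply slope = (162.8 − 79.6)/(136 − 32) = 0.8, so p = 54 + 0.8q.
Competitive equilibrium: 138 − 0.3q = 54 + 0.8q → q* = 76.3636, p* = 115.0909.
At q = 33: demand price = 138 − 0.3·33 = 128.1; supply price = 54 + 0.8·33 = 80.4.
Δq = 76.3636 − 33 = 43.3636; wedge = 128.1 − 80.4 = 47.7.
DWL = ½ × 43.3636 × 47.7 = $1034.22.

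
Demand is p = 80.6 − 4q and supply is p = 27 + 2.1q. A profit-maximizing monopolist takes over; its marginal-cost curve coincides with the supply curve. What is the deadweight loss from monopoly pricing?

Competitive equilibrium: 80.6 − 4q = 27 + 2.1q → q* = 8.7869, p* = 45.4525.
Marginal revenue: MR = 80.6 − 8q. Set MR = MC: 80.6 − 8q = 27 + 2.1q → q_m = 5.3069.
Price p_m = 80.6 − 4·5.3069 = 59.3724; MC(q_m) = 27 + 2.1·5.3069 = 38.1445.
Competitive q* = 8.7869, so Δq = 3.48; wedge = 59.3724 − 38.1445 = 21.2279.
Welfare loss = ½ × 3.48 × 21.2279 = 36.94.

36.94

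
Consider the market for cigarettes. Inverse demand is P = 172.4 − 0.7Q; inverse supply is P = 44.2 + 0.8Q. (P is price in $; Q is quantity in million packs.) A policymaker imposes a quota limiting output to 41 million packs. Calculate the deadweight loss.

Competitive equilibrium: 172.4 − 0.7Q = 44.2 + 0.8Q → Q* = 85.4667, P* = 112.5733.
At Q = 41: demand price = 172.4 − 0.7·41 = 143.7; supply price = 44.2 + 0.8·41 = 77.
ΔQ = 85.4667 − 41 = 44.4667; wedge = 143.7 − 77 = 66.7.
DWL = ½ × 44.4667 × 66.7 = $1482.96 million.

$1482.96 million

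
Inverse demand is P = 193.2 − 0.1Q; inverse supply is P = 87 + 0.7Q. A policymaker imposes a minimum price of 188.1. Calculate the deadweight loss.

2673.225

Competitive equilibrium: 193.2 − 0.1Q = 87 + 0.7Q → Q* = 132.75, P* = 179.925.
At the floor P = 188.1, quantity demanded = (193.2 − 188.1)/0.1 = 51.
Sellers' marginal cost at Q' = 51: 87 + 0.7·51 = 122.7.
ΔQ = 132.75 − 51 = 81.75; wedge = 188.1 − 122.7 = 65.4.
Deadweight loss = ½ × 81.75 × 65.4 = 2673.225.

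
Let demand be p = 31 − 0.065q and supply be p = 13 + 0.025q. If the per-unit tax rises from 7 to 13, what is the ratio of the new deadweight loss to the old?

3.449

Competitive equilibrium: 31 − 0.065q = 13 + 0.025q → q* = 200, p* = 18.
For a per-unit tax t: Δq = t/0.09, so DWL = ½·t·(t/0.09) = t²/0.18.
At t = 7: DWL = 272.222. At t = 13: DWL = 938.889.
Ratio = (13/7)² = 3.449.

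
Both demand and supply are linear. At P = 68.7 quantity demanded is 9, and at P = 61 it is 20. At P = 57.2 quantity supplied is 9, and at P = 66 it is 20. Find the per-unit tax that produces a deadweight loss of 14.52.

6.6

Demand slope = (61 − 68.7)/(20 − 9) = −0.7, so P = 75 − 0.7Q.
Supply slope = (66 − 57.2)/(20 − 9) = 0.8, so P = 50 + 0.8Q.
Competitive equilibrium: 75 − 0.7Q = 50 + 0.8Q → Q* = 16.6667, P* = 63.3333.
A tax t gives ΔQ = t/1.5 and wedge t, so DWL = t²/3.
t²/3 = 14.52 → t² = 43.56 → t = 6.6.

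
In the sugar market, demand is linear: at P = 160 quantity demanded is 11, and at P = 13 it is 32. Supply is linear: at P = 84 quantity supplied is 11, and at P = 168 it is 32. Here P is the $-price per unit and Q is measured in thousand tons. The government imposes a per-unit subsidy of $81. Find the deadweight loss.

$298.23 thousand

Demand slope = (13 − 160)/(32 − 11) = −7, so P = 237 − 7Q.
Supply slope = (168 − 84)/(32 − 11) = 4, so P = 40 + 4Q.
Competitive equilibrium: 237 − 7Q = 40 + 4Q → Q* = 17.9091, P* = 111.6364.
The subsidy lowers effective supply by 81: P = 4Q − 41.
New quantity: 237 − 7Q = 4Q − 41 → Q' = 25.2727.
Overproduction ΔQ = 25.2727 − 17.9091 = 7.3636; wedge = subsidy = 81.
DWL = ½ × 7.3636 × 81 = $298.23 thousand.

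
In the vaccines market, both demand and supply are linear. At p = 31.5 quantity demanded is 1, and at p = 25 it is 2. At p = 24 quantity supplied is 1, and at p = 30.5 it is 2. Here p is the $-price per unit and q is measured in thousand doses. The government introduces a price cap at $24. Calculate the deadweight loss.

$2.16 thousand

Demand slope = (25 − 31.5)/(2 − 1) = −6.5, so p = 38 − 6.5q.
Supply slope = (30.5 − 24)/(2 − 1) = 6.5, so p = 17.5 + 6.5q.
Competitive equilibrium: 38 − 6.5q = 17.5 + 6.5q → q* = 1.5769, p* = 27.75.
At the ceiling p = 24, quantity supplied = (24 − 17.5)/6.5 = 1.
Willingness to pay at q' = 1: 38 − 6.5·1 = 31.5.
Δq = 1.5769 − 1 = 0.5769; wedge = 31.5 − 24 = 7.5.
Welfare loss = ½ × 0.5769 × 7.5 = $2.16 thousand.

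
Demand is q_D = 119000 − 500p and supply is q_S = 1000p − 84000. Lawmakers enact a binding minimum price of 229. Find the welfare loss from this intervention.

In inverse form: demand p = 238 − 0.002q, supply p = 84 + 0.001q.
Competitive equilibrium: 238 − 0.002q = 84 + 0.001q → q* = 51333.33333, p* = 135.33333.
At the floor p = 229, quantity demanded = (238 − 229)/0.002 = 4500.
Sellers' marginal cost at q' = 4500: 84 + 0.001·4500 = 88.5.
Δq = 51333.33333 − 4500 = 46833.33333; wedge = 229 − 88.5 = 140.5.
Welfare loss = ½ × 46833.33333 × 140.5 = 3290041.67.

3290041.67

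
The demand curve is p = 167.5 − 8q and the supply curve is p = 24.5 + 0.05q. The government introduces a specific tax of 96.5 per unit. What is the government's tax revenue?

Competitive equilibrium: 167.5 − 8q = 24.5 + 0.05q → q* = 17.764, p* = 25.3882.
With the tax, the buyer price exceeds the seller price by 96.5: (167.5 − 8q) − (24.5 + 0.05q) = 96.5 → q' = 5.7764.
Tax revenue = 96.5 × 5.7764 = 557.42.

557.42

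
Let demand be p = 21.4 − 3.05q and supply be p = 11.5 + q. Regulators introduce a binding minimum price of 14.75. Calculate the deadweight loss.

Competitive equilibrium: 21.4 − 3.05q = 11.5 + q → q* = 2.4444, p* = 13.9444.
At the floor p = 14.75, quantity demanded = (21.4 − 14.75)/3.05 = 2.1803.
Sellers' marginal cost at q' = 2.1803: 11.5 + 1·2.1803 = 13.6803.
Δq = 2.4444 − 2.1803 = 0.2641; wedge = 14.75 − 13.6803 = 1.0697.
Welfare loss = ½ × 0.2641 × 1.0697 = 0.14.

0.14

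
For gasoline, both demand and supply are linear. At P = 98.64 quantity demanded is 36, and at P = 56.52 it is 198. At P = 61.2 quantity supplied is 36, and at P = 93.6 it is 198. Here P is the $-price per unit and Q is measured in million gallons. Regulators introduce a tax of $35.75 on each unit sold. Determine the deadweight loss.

Demand slope = (56.52 − 98.64)/(198 − 36) = −0.26, so P = 108 − 0.26Q.
Supply slope = (93.6 − 61.2)/(198 − 36) = 0.2, so P = 54 + 0.2Q.
Competitive equilibrium: 108 − 0.26Q = 54 + 0.2Q → Q* = 117.3913, P* = 77.4783.
With the tax, the buyer price exceeds the seller price by 35.75: (108 − 0.26Q) − (54 + 0.2Q) = 35.75 → Q' = 39.6739.
ΔQ = 117.3913 − 39.6739 = 77.7174; the wedge equals the tax, 35.75.
The triangle = ½ × 77.7174 × 35.75 = $1389.20 million.

$1389.20 million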